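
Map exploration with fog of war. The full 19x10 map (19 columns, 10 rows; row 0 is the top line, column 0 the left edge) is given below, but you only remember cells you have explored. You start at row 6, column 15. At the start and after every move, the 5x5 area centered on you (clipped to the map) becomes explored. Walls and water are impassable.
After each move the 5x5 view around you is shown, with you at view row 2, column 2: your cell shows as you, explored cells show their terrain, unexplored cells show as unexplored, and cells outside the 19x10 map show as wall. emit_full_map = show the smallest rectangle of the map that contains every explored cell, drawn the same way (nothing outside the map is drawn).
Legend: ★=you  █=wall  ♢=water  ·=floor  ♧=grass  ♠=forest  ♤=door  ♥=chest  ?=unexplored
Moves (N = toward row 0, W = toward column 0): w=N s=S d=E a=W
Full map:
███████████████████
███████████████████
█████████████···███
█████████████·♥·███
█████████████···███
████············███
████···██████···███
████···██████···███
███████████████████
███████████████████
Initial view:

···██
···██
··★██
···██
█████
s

···██
···██
··★██
█████
█████

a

····█
█···█
█·★·█
█████
█████

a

·····
██···
██★··
█████
█████

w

██···
·····
██★··
██···
█████

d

█···█
····█
█·★·█
█···█
█████

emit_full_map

██···██
·····██
██·★·██
██···██
███████
███████

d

···██
···██
··★██
···██
█████

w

·♥·██
···██
··★██
···██
···██

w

···██
·♥·██
··★██
···██
···██

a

█···█
█·♥·█
█·★·█
····█
█···█

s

█·♥·█
█···█
··★·█
█···█
█···█

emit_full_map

?█···██
?█·♥·██
██···██
···★·██
██···██
██···██
███████
███████

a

██·♥·
██···
··★··
██···
██···

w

██···
██·♥·
██★··
·····
██···

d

█···█
█·♥·█
█·★·█
····█
█···█

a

██···
██·♥·
██★··
·····
██···

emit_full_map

██···██
██·♥·██
██★··██
·····██
██···██
██···██
███████
███████


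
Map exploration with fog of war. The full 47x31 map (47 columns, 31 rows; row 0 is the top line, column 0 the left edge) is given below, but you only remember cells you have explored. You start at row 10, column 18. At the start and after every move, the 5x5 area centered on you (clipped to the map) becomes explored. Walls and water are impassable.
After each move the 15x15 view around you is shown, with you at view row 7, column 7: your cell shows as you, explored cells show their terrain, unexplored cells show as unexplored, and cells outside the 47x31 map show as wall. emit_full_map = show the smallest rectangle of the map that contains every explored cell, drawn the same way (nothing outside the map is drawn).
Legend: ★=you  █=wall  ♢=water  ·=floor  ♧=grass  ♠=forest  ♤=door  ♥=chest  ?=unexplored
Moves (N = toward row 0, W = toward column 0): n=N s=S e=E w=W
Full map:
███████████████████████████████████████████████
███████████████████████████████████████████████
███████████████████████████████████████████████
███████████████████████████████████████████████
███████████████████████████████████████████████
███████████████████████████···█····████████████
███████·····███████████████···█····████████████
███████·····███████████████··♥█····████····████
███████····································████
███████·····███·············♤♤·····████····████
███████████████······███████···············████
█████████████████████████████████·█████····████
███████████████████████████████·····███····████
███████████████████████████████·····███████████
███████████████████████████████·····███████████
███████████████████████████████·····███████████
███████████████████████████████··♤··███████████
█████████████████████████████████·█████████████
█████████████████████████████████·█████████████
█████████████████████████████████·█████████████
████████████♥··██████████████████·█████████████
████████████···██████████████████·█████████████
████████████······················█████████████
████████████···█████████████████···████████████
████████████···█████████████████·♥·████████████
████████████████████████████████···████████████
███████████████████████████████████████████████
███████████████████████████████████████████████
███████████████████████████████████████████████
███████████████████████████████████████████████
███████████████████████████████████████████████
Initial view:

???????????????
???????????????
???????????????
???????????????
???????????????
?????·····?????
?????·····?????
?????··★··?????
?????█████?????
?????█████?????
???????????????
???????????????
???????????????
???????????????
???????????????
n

???????????????
???????????????
???????????????
???????????????
???????????????
?????█████?????
?????·····?????
?????··★··?????
?????·····?????
?????█████?????
?????█████?????
???????????????
???????????????
???????????????
???????????????

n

???????????????
???????????????
???????????????
???????????????
???????????????
?????█████?????
?????█████?????
?????··★··?????
?????·····?????
?????·····?????
?????█████?????
?????█████?????
???????????????
???????????????
???????????????

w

???????????????
???????????????
???????????????
???????????????
???????????????
?????██████????
?????██████????
?????··★···????
?????······????
?????······????
??????█████????
??????█████????
???????????????
???????????????
???????????????

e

???????????????
???????????????
???????????????
???????????????
???????????????
????██████?????
????██████?????
????···★··?????
????······?????
????······?????
?????█████?????
?????█████?????
???????????????
???????????????
???????????????

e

???????????????
???????????????
???????????????
???????????????
???????????????
???███████?????
???███████?????
???····★··?????
???·······?????
???······█?????
????█████??????
????█████??????
???????????????
???????????????
???????????????

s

???????????????
???????????????
???????????????
???????????????
???███████?????
???███████?????
???·······?????
???····★··?????
???······█?????
????██████?????
????█████??????
???????????????
???????????????
???????????????
???????????????

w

???????????????
???????????????
???????????????
???????????????
????███████????
????███████????
????·······????
????···★···????
????······█????
?????██████????
?????█████?????
???????????????
???????????????
???????????????
???????????????

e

???????????????
???????????????
???????????????
???????????????
???███████?????
???███████?????
???·······?????
???····★··?????
???······█?????
????██████?????
????█████??????
???????????????
???????????????
???????????????
???????????????

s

???????????????
???????????????
???????????????
???███████?????
???███████?????
???·······?????
???·······?????
???····★·█?????
????██████?????
????██████?????
???????????????
???????????????
???????????????
???????????????
???????????????

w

???????????????
???????????????
???????????????
????███████????
????███████????
????·······????
????·······????
????···★··█????
?????██████????
?????██████????
???????????????
???????????????
???????????????
???????????????
???????????????

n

???????????????
???????????????
???????????????
???????????????
????███████????
????███████????
????·······????
????···★···????
????······█????
?????██████????
?????██████????
???????????????
???????????????
???????????????
???????????????

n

???????????????
???????????????
???????????????
???????????????
???????????????
????███████????
????███████????
????···★···????
????·······????
????······█????
?????██████????
?????██████????
???????????????
???????????????
???????????????

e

???????????????
???????????????
???????????????
???????????????
???????????????
???███████?????
???███████?????
???····★··?????
???·······?????
???······█?????
????██████?????
????██████?????
???????????????
???????????????
???????????????

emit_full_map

███████
███████
····★··
·······
······█
?██████
?██████

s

???????????????
???????????????
???????????????
???????????????
???███████?????
???███████?????
???·······?????
???····★··?????
???······█?????
????██████?????
????██████?????
???????????????
???????????????
???????????????
???????????????

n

???????????????
???????????????
???????????????
???????????????
???????????????
???███████?????
???███████?????
???····★··?????
???·······?????
???······█?????
????██████?????
????██████?????
???????????????
???????????????
???????????????

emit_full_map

███████
███████
····★··
·······
······█
?██████
?██████


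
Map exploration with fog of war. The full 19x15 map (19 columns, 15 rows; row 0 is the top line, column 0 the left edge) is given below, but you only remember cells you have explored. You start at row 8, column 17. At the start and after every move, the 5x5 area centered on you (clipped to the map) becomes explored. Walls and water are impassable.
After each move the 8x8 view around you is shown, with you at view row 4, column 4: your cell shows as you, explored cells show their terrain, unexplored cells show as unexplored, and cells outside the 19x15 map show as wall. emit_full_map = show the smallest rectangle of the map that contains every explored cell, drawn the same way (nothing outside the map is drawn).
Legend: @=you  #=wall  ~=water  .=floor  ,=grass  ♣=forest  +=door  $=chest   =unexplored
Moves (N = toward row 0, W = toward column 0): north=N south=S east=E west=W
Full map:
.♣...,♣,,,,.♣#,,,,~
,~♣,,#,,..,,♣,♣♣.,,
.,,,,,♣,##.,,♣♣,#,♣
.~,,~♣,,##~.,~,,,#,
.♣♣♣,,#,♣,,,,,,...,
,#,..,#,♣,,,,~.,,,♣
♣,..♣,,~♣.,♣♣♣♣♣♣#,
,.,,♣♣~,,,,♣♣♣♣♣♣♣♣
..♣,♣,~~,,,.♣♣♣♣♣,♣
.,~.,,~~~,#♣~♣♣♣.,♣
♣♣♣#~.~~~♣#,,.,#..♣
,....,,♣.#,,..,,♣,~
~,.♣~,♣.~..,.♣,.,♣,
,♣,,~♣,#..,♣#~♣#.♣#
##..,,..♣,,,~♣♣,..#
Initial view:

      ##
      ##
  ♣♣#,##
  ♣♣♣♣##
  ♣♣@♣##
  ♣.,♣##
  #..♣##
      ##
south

      ##
  ♣♣#,##
  ♣♣♣♣##
  ♣♣,♣##
  ♣.@♣##
  #..♣##
  ,♣,~##
      ##

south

  ♣♣#,##
  ♣♣♣♣##
  ♣♣,♣##
  ♣.,♣##
  #.@♣##
  ,♣,~##
  .,♣,##
      ##

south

  ♣♣♣♣##
  ♣♣,♣##
  ♣.,♣##
  #..♣##
  ,♣@~##
  .,♣,##
  #.♣###
      ##

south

  ♣♣,♣##
  ♣.,♣##
  #..♣##
  ,♣,~##
  .,@,##
  #.♣###
  ,..###
########

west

   ♣♣,♣#
   ♣.,♣#
  ,#..♣#
  ,,♣,~#
  ,.@♣,#
  ♣#.♣##
  ♣,..##
########

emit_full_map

 ♣♣#,
 ♣♣♣♣
 ♣♣,♣
 ♣.,♣
,#..♣
,,♣,~
,.@♣,
♣#.♣#
♣,..#

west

    ♣♣,♣
    ♣.,♣
  .,#..♣
  .,,♣,~
  ♣,@,♣,
  ~♣#.♣#
  ♣♣,..#
########

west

     ♣♣,
     ♣.,
  ,.,#..
  ..,,♣,
  .♣@.,♣
  #~♣#.♣
  ~♣♣,..
########

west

      ♣♣
      ♣.
  ,,.,#.
  ,..,,♣
  ,.@,.,
  ♣#~♣#.
  ,~♣♣,.
########

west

       ♣
       ♣
  #,,.,#
  ,,..,,
  .,@♣,.
  ,♣#~♣#
  ,,~♣♣,
########

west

        
        
  ♣#,,.,
  #,,..,
  ..@.♣,
  .,♣#~♣
  ,,,~♣♣
########

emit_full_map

      ♣♣#,
      ♣♣♣♣
      ♣♣,♣
      ♣.,♣
♣#,,.,#..♣
#,,..,,♣,~
..@.♣,.,♣,
.,♣#~♣#.♣#
,,,~♣♣,..#

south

        
  ♣#,,.,
  #,,..,
  ..,.♣,
  .,@#~♣
  ,,,~♣♣
########
########

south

  ♣#,,.,
  #,,..,
  ..,.♣,
  .,♣#~♣
  ,,@~♣♣
########
########
########

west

   ♣#,,.
   #,,..
  ~..,.♣
  ..,♣#~
  ♣,@,~♣
########
########
########

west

    ♣#,,
    #,,.
  .~..,.
  #..,♣#
  .♣@,,~
########
########
########

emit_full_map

        ♣♣#,
        ♣♣♣♣
        ♣♣,♣
        ♣.,♣
  ♣#,,.,#..♣
  #,,..,,♣,~
.~..,.♣,.,♣,
#..,♣#~♣#.♣#
.♣@,,~♣♣,..#


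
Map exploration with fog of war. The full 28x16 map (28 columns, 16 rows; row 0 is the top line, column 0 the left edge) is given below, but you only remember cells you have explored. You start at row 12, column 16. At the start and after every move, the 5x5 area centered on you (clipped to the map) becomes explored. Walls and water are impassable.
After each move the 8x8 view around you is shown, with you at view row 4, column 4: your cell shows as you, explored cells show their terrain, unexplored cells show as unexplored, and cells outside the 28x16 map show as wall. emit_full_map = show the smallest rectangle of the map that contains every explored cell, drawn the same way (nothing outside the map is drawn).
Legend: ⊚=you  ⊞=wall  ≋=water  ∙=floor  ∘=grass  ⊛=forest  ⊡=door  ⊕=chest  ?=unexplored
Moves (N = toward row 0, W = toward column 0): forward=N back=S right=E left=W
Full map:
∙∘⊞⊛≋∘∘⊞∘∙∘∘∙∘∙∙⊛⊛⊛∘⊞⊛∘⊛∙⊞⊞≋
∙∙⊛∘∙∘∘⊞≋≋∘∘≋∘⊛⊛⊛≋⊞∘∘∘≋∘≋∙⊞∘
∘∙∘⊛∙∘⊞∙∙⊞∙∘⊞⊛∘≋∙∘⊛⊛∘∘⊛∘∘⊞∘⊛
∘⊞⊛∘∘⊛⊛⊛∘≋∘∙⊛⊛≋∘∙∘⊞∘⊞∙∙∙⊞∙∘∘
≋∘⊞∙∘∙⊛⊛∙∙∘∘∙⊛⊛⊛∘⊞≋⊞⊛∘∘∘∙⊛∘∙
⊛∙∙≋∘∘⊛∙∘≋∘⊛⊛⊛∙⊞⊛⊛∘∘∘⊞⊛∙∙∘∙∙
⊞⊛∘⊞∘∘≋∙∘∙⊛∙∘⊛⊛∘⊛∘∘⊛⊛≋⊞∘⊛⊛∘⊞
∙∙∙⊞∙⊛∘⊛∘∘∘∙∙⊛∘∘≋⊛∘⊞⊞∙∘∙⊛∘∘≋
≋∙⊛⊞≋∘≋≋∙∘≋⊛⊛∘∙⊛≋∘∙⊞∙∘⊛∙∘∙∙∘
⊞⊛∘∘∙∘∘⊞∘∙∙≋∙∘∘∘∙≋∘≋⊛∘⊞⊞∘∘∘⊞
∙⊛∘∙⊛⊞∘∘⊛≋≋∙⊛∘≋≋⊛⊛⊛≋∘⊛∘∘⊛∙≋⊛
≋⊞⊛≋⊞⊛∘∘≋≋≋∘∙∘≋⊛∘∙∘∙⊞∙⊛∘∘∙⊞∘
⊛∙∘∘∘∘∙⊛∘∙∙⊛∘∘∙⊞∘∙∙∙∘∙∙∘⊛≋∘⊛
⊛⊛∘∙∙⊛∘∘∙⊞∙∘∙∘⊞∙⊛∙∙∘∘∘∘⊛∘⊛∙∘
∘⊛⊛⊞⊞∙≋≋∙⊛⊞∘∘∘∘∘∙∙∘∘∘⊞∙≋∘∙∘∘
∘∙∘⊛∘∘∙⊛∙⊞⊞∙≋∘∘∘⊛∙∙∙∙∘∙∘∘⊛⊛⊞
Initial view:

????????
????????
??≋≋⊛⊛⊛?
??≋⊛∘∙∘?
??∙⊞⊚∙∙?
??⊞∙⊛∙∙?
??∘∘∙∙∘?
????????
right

????????
????????
?≋≋⊛⊛⊛≋?
?≋⊛∘∙∘∙?
?∙⊞∘⊚∙∙?
?⊞∙⊛∙∙∘?
?∘∘∙∙∘∘?
????????

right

????????
????????
≋≋⊛⊛⊛≋∘?
≋⊛∘∙∘∙⊞?
∙⊞∘∙⊚∙∘?
⊞∙⊛∙∙∘∘?
∘∘∙∙∘∘∘?
????????

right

????????
????????
≋⊛⊛⊛≋∘⊛?
⊛∘∙∘∙⊞∙?
⊞∘∙∙⊚∘∙?
∙⊛∙∙∘∘∘?
∘∙∙∘∘∘⊞?
????????

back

????????
≋⊛⊛⊛≋∘⊛?
⊛∘∙∘∙⊞∙?
⊞∘∙∙∙∘∙?
∙⊛∙∙⊚∘∘?
∘∙∙∘∘∘⊞?
??∙∙∙∙∘?
⊞⊞⊞⊞⊞⊞⊞⊞

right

????????
⊛⊛⊛≋∘⊛??
∘∙∘∙⊞∙⊛?
∘∙∙∙∘∙∙?
⊛∙∙∘⊚∘∘?
∙∙∘∘∘⊞∙?
?∙∙∙∙∘∙?
⊞⊞⊞⊞⊞⊞⊞⊞

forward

????????
????????
⊛⊛⊛≋∘⊛∘?
∘∙∘∙⊞∙⊛?
∘∙∙∙⊚∙∙?
⊛∙∙∘∘∘∘?
∙∙∘∘∘⊞∙?
?∙∙∙∙∘∙?

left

????????
????????
≋⊛⊛⊛≋∘⊛∘
⊛∘∙∘∙⊞∙⊛
⊞∘∙∙⊚∘∙∙
∙⊛∙∙∘∘∘∘
∘∙∙∘∘∘⊞∙
??∙∙∙∙∘∙

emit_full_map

≋≋⊛⊛⊛≋∘⊛∘
≋⊛∘∙∘∙⊞∙⊛
∙⊞∘∙∙⊚∘∙∙
⊞∙⊛∙∙∘∘∘∘
∘∘∙∙∘∘∘⊞∙
???∙∙∙∙∘∙

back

????????
≋⊛⊛⊛≋∘⊛∘
⊛∘∙∘∙⊞∙⊛
⊞∘∙∙∙∘∙∙
∙⊛∙∙⊚∘∘∘
∘∙∙∘∘∘⊞∙
??∙∙∙∙∘∙
⊞⊞⊞⊞⊞⊞⊞⊞

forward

????????
????????
≋⊛⊛⊛≋∘⊛∘
⊛∘∙∘∙⊞∙⊛
⊞∘∙∙⊚∘∙∙
∙⊛∙∙∘∘∘∘
∘∙∙∘∘∘⊞∙
??∙∙∙∙∘∙

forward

????????
????????
??≋∘≋⊛∘?
≋⊛⊛⊛≋∘⊛∘
⊛∘∙∘⊚⊞∙⊛
⊞∘∙∙∙∘∙∙
∙⊛∙∙∘∘∘∘
∘∙∙∘∘∘⊞∙

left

????????
????????
??∙≋∘≋⊛∘
≋≋⊛⊛⊛≋∘⊛
≋⊛∘∙⊚∙⊞∙
∙⊞∘∙∙∙∘∙
⊞∙⊛∙∙∘∘∘
∘∘∙∙∘∘∘⊞

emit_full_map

??∙≋∘≋⊛∘?
≋≋⊛⊛⊛≋∘⊛∘
≋⊛∘∙⊚∙⊞∙⊛
∙⊞∘∙∙∙∘∙∙
⊞∙⊛∙∙∘∘∘∘
∘∘∙∙∘∘∘⊞∙
???∙∙∙∙∘∙

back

????????
??∙≋∘≋⊛∘
≋≋⊛⊛⊛≋∘⊛
≋⊛∘∙∘∙⊞∙
∙⊞∘∙⊚∙∘∙
⊞∙⊛∙∙∘∘∘
∘∘∙∙∘∘∘⊞
???∙∙∙∙∘

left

????????
???∙≋∘≋⊛
?≋≋⊛⊛⊛≋∘
?≋⊛∘∙∘∙⊞
?∙⊞∘⊚∙∙∘
?⊞∙⊛∙∙∘∘
?∘∘∙∙∘∘∘
????∙∙∙∙

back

???∙≋∘≋⊛
?≋≋⊛⊛⊛≋∘
?≋⊛∘∙∘∙⊞
?∙⊞∘∙∙∙∘
?⊞∙⊛⊚∙∘∘
?∘∘∙∙∘∘∘
??∘⊛∙∙∙∙
⊞⊞⊞⊞⊞⊞⊞⊞

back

?≋≋⊛⊛⊛≋∘
?≋⊛∘∙∘∙⊞
?∙⊞∘∙∙∙∘
?⊞∙⊛∙∙∘∘
?∘∘∙⊚∘∘∘
??∘⊛∙∙∙∙
⊞⊞⊞⊞⊞⊞⊞⊞
⊞⊞⊞⊞⊞⊞⊞⊞

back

?≋⊛∘∙∘∙⊞
?∙⊞∘∙∙∙∘
?⊞∙⊛∙∙∘∘
?∘∘∙∙∘∘∘
??∘⊛⊚∙∙∙
⊞⊞⊞⊞⊞⊞⊞⊞
⊞⊞⊞⊞⊞⊞⊞⊞
⊞⊞⊞⊞⊞⊞⊞⊞

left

??≋⊛∘∙∘∙
??∙⊞∘∙∙∙
??⊞∙⊛∙∙∘
??∘∘∙∙∘∘
??∘∘⊚∙∙∙
⊞⊞⊞⊞⊞⊞⊞⊞
⊞⊞⊞⊞⊞⊞⊞⊞
⊞⊞⊞⊞⊞⊞⊞⊞

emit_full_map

??∙≋∘≋⊛∘?
≋≋⊛⊛⊛≋∘⊛∘
≋⊛∘∙∘∙⊞∙⊛
∙⊞∘∙∙∙∘∙∙
⊞∙⊛∙∙∘∘∘∘
∘∘∙∙∘∘∘⊞∙
∘∘⊚∙∙∙∙∘∙

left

???≋⊛∘∙∘
???∙⊞∘∙∙
??∘⊞∙⊛∙∙
??∘∘∘∙∙∘
??∘∘⊚⊛∙∙
⊞⊞⊞⊞⊞⊞⊞⊞
⊞⊞⊞⊞⊞⊞⊞⊞
⊞⊞⊞⊞⊞⊞⊞⊞

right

??≋⊛∘∙∘∙
??∙⊞∘∙∙∙
?∘⊞∙⊛∙∙∘
?∘∘∘∙∙∘∘
?∘∘∘⊚∙∙∙
⊞⊞⊞⊞⊞⊞⊞⊞
⊞⊞⊞⊞⊞⊞⊞⊞
⊞⊞⊞⊞⊞⊞⊞⊞

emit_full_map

???∙≋∘≋⊛∘?
?≋≋⊛⊛⊛≋∘⊛∘
?≋⊛∘∙∘∙⊞∙⊛
?∙⊞∘∙∙∙∘∙∙
∘⊞∙⊛∙∙∘∘∘∘
∘∘∘∙∙∘∘∘⊞∙
∘∘∘⊚∙∙∙∙∘∙


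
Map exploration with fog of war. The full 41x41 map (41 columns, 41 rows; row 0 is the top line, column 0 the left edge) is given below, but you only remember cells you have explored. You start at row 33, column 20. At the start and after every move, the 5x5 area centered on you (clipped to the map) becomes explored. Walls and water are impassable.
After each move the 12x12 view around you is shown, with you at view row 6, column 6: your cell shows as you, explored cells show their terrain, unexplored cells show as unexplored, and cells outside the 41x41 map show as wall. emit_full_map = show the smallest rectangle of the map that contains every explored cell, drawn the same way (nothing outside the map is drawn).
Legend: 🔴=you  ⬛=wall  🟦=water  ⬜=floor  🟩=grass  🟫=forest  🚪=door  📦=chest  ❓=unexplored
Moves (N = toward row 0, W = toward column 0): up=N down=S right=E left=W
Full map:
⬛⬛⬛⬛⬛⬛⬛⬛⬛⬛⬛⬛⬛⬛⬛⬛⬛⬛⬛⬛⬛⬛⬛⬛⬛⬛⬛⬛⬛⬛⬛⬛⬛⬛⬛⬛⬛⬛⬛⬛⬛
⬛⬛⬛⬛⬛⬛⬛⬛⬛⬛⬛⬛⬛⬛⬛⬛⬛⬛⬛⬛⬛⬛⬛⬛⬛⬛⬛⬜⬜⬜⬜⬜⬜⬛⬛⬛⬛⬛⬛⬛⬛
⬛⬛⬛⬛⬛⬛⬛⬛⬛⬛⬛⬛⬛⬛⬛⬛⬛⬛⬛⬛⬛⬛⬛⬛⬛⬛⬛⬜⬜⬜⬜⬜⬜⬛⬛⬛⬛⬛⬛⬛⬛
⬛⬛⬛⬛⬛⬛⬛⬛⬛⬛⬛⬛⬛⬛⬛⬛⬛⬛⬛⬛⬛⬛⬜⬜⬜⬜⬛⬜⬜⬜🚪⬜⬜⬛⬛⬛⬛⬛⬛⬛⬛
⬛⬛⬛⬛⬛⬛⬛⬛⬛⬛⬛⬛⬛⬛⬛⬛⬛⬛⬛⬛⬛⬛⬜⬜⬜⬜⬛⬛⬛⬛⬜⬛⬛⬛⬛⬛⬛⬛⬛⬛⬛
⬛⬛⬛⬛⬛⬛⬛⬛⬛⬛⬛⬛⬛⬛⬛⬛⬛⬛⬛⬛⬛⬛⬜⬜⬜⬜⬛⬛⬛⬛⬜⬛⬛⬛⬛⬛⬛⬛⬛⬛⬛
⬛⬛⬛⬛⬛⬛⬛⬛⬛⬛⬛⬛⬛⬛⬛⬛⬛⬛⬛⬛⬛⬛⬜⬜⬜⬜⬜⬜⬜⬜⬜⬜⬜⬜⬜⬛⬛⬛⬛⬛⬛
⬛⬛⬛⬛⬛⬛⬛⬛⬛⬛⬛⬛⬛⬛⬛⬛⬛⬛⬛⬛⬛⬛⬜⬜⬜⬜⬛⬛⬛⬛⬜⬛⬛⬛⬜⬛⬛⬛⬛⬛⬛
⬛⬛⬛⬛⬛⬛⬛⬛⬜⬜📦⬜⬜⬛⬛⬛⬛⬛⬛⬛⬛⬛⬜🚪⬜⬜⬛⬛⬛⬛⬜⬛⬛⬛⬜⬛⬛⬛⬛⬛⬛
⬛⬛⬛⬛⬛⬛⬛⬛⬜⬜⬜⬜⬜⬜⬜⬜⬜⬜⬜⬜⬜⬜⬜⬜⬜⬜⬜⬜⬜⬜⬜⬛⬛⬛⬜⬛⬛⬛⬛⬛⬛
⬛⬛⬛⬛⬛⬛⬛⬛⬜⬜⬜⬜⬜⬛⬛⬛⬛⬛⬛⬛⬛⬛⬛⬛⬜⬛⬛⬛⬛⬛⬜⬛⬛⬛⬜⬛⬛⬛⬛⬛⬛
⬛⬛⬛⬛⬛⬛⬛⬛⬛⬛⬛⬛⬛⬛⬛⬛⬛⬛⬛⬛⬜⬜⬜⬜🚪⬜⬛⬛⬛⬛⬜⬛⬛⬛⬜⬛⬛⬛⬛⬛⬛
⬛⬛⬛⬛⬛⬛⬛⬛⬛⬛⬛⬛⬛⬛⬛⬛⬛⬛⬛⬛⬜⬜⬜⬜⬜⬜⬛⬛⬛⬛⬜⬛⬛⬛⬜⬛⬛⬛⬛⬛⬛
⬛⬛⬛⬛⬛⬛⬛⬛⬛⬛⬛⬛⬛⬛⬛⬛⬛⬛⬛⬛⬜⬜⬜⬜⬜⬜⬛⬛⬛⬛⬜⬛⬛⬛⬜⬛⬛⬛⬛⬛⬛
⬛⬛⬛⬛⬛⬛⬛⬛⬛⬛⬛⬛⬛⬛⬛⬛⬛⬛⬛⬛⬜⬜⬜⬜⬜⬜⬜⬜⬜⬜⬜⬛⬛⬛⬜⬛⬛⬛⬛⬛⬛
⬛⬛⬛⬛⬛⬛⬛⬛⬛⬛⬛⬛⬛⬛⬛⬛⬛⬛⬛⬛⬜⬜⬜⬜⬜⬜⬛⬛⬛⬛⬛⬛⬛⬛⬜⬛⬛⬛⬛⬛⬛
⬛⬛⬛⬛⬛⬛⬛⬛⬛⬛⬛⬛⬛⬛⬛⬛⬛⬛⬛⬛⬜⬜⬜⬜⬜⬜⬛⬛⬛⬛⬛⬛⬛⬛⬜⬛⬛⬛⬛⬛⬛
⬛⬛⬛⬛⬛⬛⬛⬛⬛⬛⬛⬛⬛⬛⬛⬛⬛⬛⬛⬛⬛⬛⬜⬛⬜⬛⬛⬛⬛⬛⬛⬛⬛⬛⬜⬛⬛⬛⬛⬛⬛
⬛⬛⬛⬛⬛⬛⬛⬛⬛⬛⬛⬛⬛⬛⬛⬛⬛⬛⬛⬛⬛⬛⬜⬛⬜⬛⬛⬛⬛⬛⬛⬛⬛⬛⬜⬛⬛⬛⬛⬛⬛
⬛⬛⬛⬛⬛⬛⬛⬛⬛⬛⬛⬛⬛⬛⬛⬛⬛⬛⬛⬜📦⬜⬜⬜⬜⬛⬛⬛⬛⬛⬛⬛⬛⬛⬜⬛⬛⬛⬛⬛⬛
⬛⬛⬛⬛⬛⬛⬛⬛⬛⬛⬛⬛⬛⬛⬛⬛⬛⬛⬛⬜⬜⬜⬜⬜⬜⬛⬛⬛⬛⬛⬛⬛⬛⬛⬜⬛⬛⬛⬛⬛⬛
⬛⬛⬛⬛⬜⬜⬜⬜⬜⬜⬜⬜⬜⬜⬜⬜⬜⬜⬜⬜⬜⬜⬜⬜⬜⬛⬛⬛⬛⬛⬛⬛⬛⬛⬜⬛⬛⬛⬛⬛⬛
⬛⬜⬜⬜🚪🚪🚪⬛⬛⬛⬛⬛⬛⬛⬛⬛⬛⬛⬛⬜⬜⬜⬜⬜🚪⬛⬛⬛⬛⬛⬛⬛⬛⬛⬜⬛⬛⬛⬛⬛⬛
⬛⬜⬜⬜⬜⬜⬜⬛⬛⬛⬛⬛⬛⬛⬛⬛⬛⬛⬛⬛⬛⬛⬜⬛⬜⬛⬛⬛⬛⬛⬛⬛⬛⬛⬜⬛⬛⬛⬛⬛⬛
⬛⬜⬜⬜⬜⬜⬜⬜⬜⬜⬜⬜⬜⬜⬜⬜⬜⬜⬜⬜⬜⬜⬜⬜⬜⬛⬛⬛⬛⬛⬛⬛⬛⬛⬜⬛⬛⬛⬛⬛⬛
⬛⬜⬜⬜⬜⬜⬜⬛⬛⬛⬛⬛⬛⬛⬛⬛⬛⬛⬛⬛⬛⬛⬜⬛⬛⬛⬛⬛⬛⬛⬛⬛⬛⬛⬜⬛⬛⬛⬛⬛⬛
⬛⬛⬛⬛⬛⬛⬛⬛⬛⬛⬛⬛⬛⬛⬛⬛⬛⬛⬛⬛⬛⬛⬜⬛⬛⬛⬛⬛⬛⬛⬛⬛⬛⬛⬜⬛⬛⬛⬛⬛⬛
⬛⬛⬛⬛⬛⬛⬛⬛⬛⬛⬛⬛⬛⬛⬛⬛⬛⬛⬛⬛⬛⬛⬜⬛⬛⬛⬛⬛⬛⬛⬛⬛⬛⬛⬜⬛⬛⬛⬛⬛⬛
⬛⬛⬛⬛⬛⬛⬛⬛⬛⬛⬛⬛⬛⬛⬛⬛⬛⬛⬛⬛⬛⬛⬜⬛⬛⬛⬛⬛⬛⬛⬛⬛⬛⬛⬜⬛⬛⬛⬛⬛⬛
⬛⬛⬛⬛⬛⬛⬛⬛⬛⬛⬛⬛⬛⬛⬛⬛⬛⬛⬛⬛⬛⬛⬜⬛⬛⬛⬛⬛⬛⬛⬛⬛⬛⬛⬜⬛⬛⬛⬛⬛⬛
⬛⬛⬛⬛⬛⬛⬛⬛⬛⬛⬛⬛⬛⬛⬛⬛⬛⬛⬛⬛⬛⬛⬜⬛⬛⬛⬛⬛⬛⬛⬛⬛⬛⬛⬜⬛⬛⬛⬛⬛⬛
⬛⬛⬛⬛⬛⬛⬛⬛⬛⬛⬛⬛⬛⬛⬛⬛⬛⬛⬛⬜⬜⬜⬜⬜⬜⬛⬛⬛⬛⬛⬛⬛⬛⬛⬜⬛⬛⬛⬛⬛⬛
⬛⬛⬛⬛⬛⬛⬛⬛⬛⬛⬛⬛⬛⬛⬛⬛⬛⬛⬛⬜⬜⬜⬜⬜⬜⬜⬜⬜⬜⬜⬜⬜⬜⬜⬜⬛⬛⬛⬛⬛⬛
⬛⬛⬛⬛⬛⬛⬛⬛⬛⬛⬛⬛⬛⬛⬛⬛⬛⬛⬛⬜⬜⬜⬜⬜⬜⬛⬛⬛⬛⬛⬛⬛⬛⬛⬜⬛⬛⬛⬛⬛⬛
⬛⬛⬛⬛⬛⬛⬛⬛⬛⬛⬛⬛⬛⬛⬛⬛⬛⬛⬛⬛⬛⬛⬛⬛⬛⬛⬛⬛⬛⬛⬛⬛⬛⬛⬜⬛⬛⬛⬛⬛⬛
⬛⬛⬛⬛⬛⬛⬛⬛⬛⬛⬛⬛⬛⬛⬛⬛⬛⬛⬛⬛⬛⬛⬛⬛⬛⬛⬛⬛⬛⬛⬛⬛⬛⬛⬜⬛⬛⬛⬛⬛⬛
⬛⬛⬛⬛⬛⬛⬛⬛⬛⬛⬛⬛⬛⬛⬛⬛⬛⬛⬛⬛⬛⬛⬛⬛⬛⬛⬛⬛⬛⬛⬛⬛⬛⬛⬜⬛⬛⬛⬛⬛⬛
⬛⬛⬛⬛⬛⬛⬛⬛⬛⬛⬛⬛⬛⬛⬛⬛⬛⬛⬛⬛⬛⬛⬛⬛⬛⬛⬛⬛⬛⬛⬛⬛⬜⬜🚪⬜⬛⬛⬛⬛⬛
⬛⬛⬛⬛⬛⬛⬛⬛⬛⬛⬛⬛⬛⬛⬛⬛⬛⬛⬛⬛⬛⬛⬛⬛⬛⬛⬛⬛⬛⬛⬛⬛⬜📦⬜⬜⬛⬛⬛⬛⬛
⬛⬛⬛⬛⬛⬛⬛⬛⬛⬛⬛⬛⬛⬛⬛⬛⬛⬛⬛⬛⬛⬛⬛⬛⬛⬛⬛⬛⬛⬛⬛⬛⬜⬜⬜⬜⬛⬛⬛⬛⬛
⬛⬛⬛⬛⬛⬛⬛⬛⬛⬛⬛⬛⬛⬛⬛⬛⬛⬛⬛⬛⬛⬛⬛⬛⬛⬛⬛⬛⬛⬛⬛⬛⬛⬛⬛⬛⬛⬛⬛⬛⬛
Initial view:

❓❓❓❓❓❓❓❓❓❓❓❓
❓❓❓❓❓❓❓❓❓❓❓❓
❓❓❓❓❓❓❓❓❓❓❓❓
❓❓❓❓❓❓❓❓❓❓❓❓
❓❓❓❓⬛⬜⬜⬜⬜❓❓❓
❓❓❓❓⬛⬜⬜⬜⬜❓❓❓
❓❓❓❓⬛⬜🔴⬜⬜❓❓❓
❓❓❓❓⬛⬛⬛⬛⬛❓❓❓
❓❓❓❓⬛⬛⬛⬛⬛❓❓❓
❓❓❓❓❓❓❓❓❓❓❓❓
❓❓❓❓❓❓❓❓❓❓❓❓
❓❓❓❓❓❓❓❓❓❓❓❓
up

❓❓❓❓❓❓❓❓❓❓❓❓
❓❓❓❓❓❓❓❓❓❓❓❓
❓❓❓❓❓❓❓❓❓❓❓❓
❓❓❓❓❓❓❓❓❓❓❓❓
❓❓❓❓⬛⬛⬛⬛⬜❓❓❓
❓❓❓❓⬛⬜⬜⬜⬜❓❓❓
❓❓❓❓⬛⬜🔴⬜⬜❓❓❓
❓❓❓❓⬛⬜⬜⬜⬜❓❓❓
❓❓❓❓⬛⬛⬛⬛⬛❓❓❓
❓❓❓❓⬛⬛⬛⬛⬛❓❓❓
❓❓❓❓❓❓❓❓❓❓❓❓
❓❓❓❓❓❓❓❓❓❓❓❓

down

❓❓❓❓❓❓❓❓❓❓❓❓
❓❓❓❓❓❓❓❓❓❓❓❓
❓❓❓❓❓❓❓❓❓❓❓❓
❓❓❓❓⬛⬛⬛⬛⬜❓❓❓
❓❓❓❓⬛⬜⬜⬜⬜❓❓❓
❓❓❓❓⬛⬜⬜⬜⬜❓❓❓
❓❓❓❓⬛⬜🔴⬜⬜❓❓❓
❓❓❓❓⬛⬛⬛⬛⬛❓❓❓
❓❓❓❓⬛⬛⬛⬛⬛❓❓❓
❓❓❓❓❓❓❓❓❓❓❓❓
❓❓❓❓❓❓❓❓❓❓❓❓
❓❓❓❓❓❓❓❓❓❓❓❓

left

❓❓❓❓❓❓❓❓❓❓❓❓
❓❓❓❓❓❓❓❓❓❓❓❓
❓❓❓❓❓❓❓❓❓❓❓❓
❓❓❓❓❓⬛⬛⬛⬛⬜❓❓
❓❓❓❓⬛⬛⬜⬜⬜⬜❓❓
❓❓❓❓⬛⬛⬜⬜⬜⬜❓❓
❓❓❓❓⬛⬛🔴⬜⬜⬜❓❓
❓❓❓❓⬛⬛⬛⬛⬛⬛❓❓
❓❓❓❓⬛⬛⬛⬛⬛⬛❓❓
❓❓❓❓❓❓❓❓❓❓❓❓
❓❓❓❓❓❓❓❓❓❓❓❓
❓❓❓❓❓❓❓❓❓❓❓❓

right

❓❓❓❓❓❓❓❓❓❓❓❓
❓❓❓❓❓❓❓❓❓❓❓❓
❓❓❓❓❓❓❓❓❓❓❓❓
❓❓❓❓⬛⬛⬛⬛⬜❓❓❓
❓❓❓⬛⬛⬜⬜⬜⬜❓❓❓
❓❓❓⬛⬛⬜⬜⬜⬜❓❓❓
❓❓❓⬛⬛⬜🔴⬜⬜❓❓❓
❓❓❓⬛⬛⬛⬛⬛⬛❓❓❓
❓❓❓⬛⬛⬛⬛⬛⬛❓❓❓
❓❓❓❓❓❓❓❓❓❓❓❓
❓❓❓❓❓❓❓❓❓❓❓❓
❓❓❓❓❓❓❓❓❓❓❓❓

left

❓❓❓❓❓❓❓❓❓❓❓❓
❓❓❓❓❓❓❓❓❓❓❓❓
❓❓❓❓❓❓❓❓❓❓❓❓
❓❓❓❓❓⬛⬛⬛⬛⬜❓❓
❓❓❓❓⬛⬛⬜⬜⬜⬜❓❓
❓❓❓❓⬛⬛⬜⬜⬜⬜❓❓
❓❓❓❓⬛⬛🔴⬜⬜⬜❓❓
❓❓❓❓⬛⬛⬛⬛⬛⬛❓❓
❓❓❓❓⬛⬛⬛⬛⬛⬛❓❓
❓❓❓❓❓❓❓❓❓❓❓❓
❓❓❓❓❓❓❓❓❓❓❓❓
❓❓❓❓❓❓❓❓❓❓❓❓

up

❓❓❓❓❓❓❓❓❓❓❓❓
❓❓❓❓❓❓❓❓❓❓❓❓
❓❓❓❓❓❓❓❓❓❓❓❓
❓❓❓❓❓❓❓❓❓❓❓❓
❓❓❓❓⬛⬛⬛⬛⬛⬜❓❓
❓❓❓❓⬛⬛⬜⬜⬜⬜❓❓
❓❓❓❓⬛⬛🔴⬜⬜⬜❓❓
❓❓❓❓⬛⬛⬜⬜⬜⬜❓❓
❓❓❓❓⬛⬛⬛⬛⬛⬛❓❓
❓❓❓❓⬛⬛⬛⬛⬛⬛❓❓
❓❓❓❓❓❓❓❓❓❓❓❓
❓❓❓❓❓❓❓❓❓❓❓❓

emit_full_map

⬛⬛⬛⬛⬛⬜
⬛⬛⬜⬜⬜⬜
⬛⬛🔴⬜⬜⬜
⬛⬛⬜⬜⬜⬜
⬛⬛⬛⬛⬛⬛
⬛⬛⬛⬛⬛⬛

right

❓❓❓❓❓❓❓❓❓❓❓❓
❓❓❓❓❓❓❓❓❓❓❓❓
❓❓❓❓❓❓❓❓❓❓❓❓
❓❓❓❓❓❓❓❓❓❓❓❓
❓❓❓⬛⬛⬛⬛⬛⬜❓❓❓
❓❓❓⬛⬛⬜⬜⬜⬜❓❓❓
❓❓❓⬛⬛⬜🔴⬜⬜❓❓❓
❓❓❓⬛⬛⬜⬜⬜⬜❓❓❓
❓❓❓⬛⬛⬛⬛⬛⬛❓❓❓
❓❓❓⬛⬛⬛⬛⬛⬛❓❓❓
❓❓❓❓❓❓❓❓❓❓❓❓
❓❓❓❓❓❓❓❓❓❓❓❓

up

❓❓❓❓❓❓❓❓❓❓❓❓
❓❓❓❓❓❓❓❓❓❓❓❓
❓❓❓❓❓❓❓❓❓❓❓❓
❓❓❓❓❓❓❓❓❓❓❓❓
❓❓❓❓⬛⬛⬛⬛⬜❓❓❓
❓❓❓⬛⬛⬛⬛⬛⬜❓❓❓
❓❓❓⬛⬛⬜🔴⬜⬜❓❓❓
❓❓❓⬛⬛⬜⬜⬜⬜❓❓❓
❓❓❓⬛⬛⬜⬜⬜⬜❓❓❓
❓❓❓⬛⬛⬛⬛⬛⬛❓❓❓
❓❓❓⬛⬛⬛⬛⬛⬛❓❓❓
❓❓❓❓❓❓❓❓❓❓❓❓

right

❓❓❓❓❓❓❓❓❓❓❓❓
❓❓❓❓❓❓❓❓❓❓❓❓
❓❓❓❓❓❓❓❓❓❓❓❓
❓❓❓❓❓❓❓❓❓❓❓❓
❓❓❓⬛⬛⬛⬛⬜⬛❓❓❓
❓❓⬛⬛⬛⬛⬛⬜⬛❓❓❓
❓❓⬛⬛⬜⬜🔴⬜⬜❓❓❓
❓❓⬛⬛⬜⬜⬜⬜⬜❓❓❓
❓❓⬛⬛⬜⬜⬜⬜⬜❓❓❓
❓❓⬛⬛⬛⬛⬛⬛❓❓❓❓
❓❓⬛⬛⬛⬛⬛⬛❓❓❓❓
❓❓❓❓❓❓❓❓❓❓❓❓

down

❓❓❓❓❓❓❓❓❓❓❓❓
❓❓❓❓❓❓❓❓❓❓❓❓
❓❓❓❓❓❓❓❓❓❓❓❓
❓❓❓⬛⬛⬛⬛⬜⬛❓❓❓
❓❓⬛⬛⬛⬛⬛⬜⬛❓❓❓
❓❓⬛⬛⬜⬜⬜⬜⬜❓❓❓
❓❓⬛⬛⬜⬜🔴⬜⬜❓❓❓
❓❓⬛⬛⬜⬜⬜⬜⬜❓❓❓
❓❓⬛⬛⬛⬛⬛⬛⬛❓❓❓
❓❓⬛⬛⬛⬛⬛⬛❓❓❓❓
❓❓❓❓❓❓❓❓❓❓❓❓
❓❓❓❓❓❓❓❓❓❓❓❓

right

❓❓❓❓❓❓❓❓❓❓❓❓
❓❓❓❓❓❓❓❓❓❓❓❓
❓❓❓❓❓❓❓❓❓❓❓❓
❓❓⬛⬛⬛⬛⬜⬛❓❓❓❓
❓⬛⬛⬛⬛⬛⬜⬛⬛❓❓❓
❓⬛⬛⬜⬜⬜⬜⬜⬜❓❓❓
❓⬛⬛⬜⬜⬜🔴⬜⬜❓❓❓
❓⬛⬛⬜⬜⬜⬜⬜⬜❓❓❓
❓⬛⬛⬛⬛⬛⬛⬛⬛❓❓❓
❓⬛⬛⬛⬛⬛⬛❓❓❓❓❓
❓❓❓❓❓❓❓❓❓❓❓❓
❓❓❓❓❓❓❓❓❓❓❓❓

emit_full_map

❓⬛⬛⬛⬛⬜⬛❓
⬛⬛⬛⬛⬛⬜⬛⬛
⬛⬛⬜⬜⬜⬜⬜⬜
⬛⬛⬜⬜⬜🔴⬜⬜
⬛⬛⬜⬜⬜⬜⬜⬜
⬛⬛⬛⬛⬛⬛⬛⬛
⬛⬛⬛⬛⬛⬛❓❓

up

❓❓❓❓❓❓❓❓❓❓❓❓
❓❓❓❓❓❓❓❓❓❓❓❓
❓❓❓❓❓❓❓❓❓❓❓❓
❓❓❓❓❓❓❓❓❓❓❓❓
❓❓⬛⬛⬛⬛⬜⬛⬛❓❓❓
❓⬛⬛⬛⬛⬛⬜⬛⬛❓❓❓
❓⬛⬛⬜⬜⬜🔴⬜⬜❓❓❓
❓⬛⬛⬜⬜⬜⬜⬜⬜❓❓❓
❓⬛⬛⬜⬜⬜⬜⬜⬜❓❓❓
❓⬛⬛⬛⬛⬛⬛⬛⬛❓❓❓
❓⬛⬛⬛⬛⬛⬛❓❓❓❓❓
❓❓❓❓❓❓❓❓❓❓❓❓

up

❓❓❓❓❓❓❓❓❓❓❓❓
❓❓❓❓❓❓❓❓❓❓❓❓
❓❓❓❓❓❓❓❓❓❓❓❓
❓❓❓❓❓❓❓❓❓❓❓❓
❓❓❓❓⬛⬛⬜⬛⬛❓❓❓
❓❓⬛⬛⬛⬛⬜⬛⬛❓❓❓
❓⬛⬛⬛⬛⬛🔴⬛⬛❓❓❓
❓⬛⬛⬜⬜⬜⬜⬜⬜❓❓❓
❓⬛⬛⬜⬜⬜⬜⬜⬜❓❓❓
❓⬛⬛⬜⬜⬜⬜⬜⬜❓❓❓
❓⬛⬛⬛⬛⬛⬛⬛⬛❓❓❓
❓⬛⬛⬛⬛⬛⬛❓❓❓❓❓

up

❓❓❓❓❓❓❓❓❓❓❓❓
❓❓❓❓❓❓❓❓❓❓❓❓
❓❓❓❓❓❓❓❓❓❓❓❓
❓❓❓❓❓❓❓❓❓❓❓❓
❓❓❓❓⬛⬛⬜⬛⬛❓❓❓
❓❓❓❓⬛⬛⬜⬛⬛❓❓❓
❓❓⬛⬛⬛⬛🔴⬛⬛❓❓❓
❓⬛⬛⬛⬛⬛⬜⬛⬛❓❓❓
❓⬛⬛⬜⬜⬜⬜⬜⬜❓❓❓
❓⬛⬛⬜⬜⬜⬜⬜⬜❓❓❓
❓⬛⬛⬜⬜⬜⬜⬜⬜❓❓❓
❓⬛⬛⬛⬛⬛⬛⬛⬛❓❓❓

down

❓❓❓❓❓❓❓❓❓❓❓❓
❓❓❓❓❓❓❓❓❓❓❓❓
❓❓❓❓❓❓❓❓❓❓❓❓
❓❓❓❓⬛⬛⬜⬛⬛❓❓❓
❓❓❓❓⬛⬛⬜⬛⬛❓❓❓
❓❓⬛⬛⬛⬛⬜⬛⬛❓❓❓
❓⬛⬛⬛⬛⬛🔴⬛⬛❓❓❓
❓⬛⬛⬜⬜⬜⬜⬜⬜❓❓❓
❓⬛⬛⬜⬜⬜⬜⬜⬜❓❓❓
❓⬛⬛⬜⬜⬜⬜⬜⬜❓❓❓
❓⬛⬛⬛⬛⬛⬛⬛⬛❓❓❓
❓⬛⬛⬛⬛⬛⬛❓❓❓❓❓

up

❓❓❓❓❓❓❓❓❓❓❓❓
❓❓❓❓❓❓❓❓❓❓❓❓
❓❓❓❓❓❓❓❓❓❓❓❓
❓❓❓❓❓❓❓❓❓❓❓❓
❓❓❓❓⬛⬛⬜⬛⬛❓❓❓
❓❓❓❓⬛⬛⬜⬛⬛❓❓❓
❓❓⬛⬛⬛⬛🔴⬛⬛❓❓❓
❓⬛⬛⬛⬛⬛⬜⬛⬛❓❓❓
❓⬛⬛⬜⬜⬜⬜⬜⬜❓❓❓
❓⬛⬛⬜⬜⬜⬜⬜⬜❓❓❓
❓⬛⬛⬜⬜⬜⬜⬜⬜❓❓❓
❓⬛⬛⬛⬛⬛⬛⬛⬛❓❓❓

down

❓❓❓❓❓❓❓❓❓❓❓❓
❓❓❓❓❓❓❓❓❓❓❓❓
❓❓❓❓❓❓❓❓❓❓❓❓
❓❓❓❓⬛⬛⬜⬛⬛❓❓❓
❓❓❓❓⬛⬛⬜⬛⬛❓❓❓
❓❓⬛⬛⬛⬛⬜⬛⬛❓❓❓
❓⬛⬛⬛⬛⬛🔴⬛⬛❓❓❓
❓⬛⬛⬜⬜⬜⬜⬜⬜❓❓❓
❓⬛⬛⬜⬜⬜⬜⬜⬜❓❓❓
❓⬛⬛⬜⬜⬜⬜⬜⬜❓❓❓
❓⬛⬛⬛⬛⬛⬛⬛⬛❓❓❓
❓⬛⬛⬛⬛⬛⬛❓❓❓❓❓


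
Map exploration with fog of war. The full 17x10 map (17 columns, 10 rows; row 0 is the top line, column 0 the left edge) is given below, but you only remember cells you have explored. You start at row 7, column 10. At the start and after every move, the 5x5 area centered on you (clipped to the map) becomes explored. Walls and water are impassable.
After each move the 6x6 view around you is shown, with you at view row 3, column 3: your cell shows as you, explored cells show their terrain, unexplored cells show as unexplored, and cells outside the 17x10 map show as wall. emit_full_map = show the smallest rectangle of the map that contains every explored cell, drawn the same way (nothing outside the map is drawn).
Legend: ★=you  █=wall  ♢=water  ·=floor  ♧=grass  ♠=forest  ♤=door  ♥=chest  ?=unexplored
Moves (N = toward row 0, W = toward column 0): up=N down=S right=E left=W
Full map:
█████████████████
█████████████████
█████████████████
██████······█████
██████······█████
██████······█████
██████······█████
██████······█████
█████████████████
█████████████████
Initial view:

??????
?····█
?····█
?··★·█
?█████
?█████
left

??????
?·····
?·····
?··★··
?█████
?█████

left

??????
?·····
?·····
?··★··
?█████
?█████

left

??????
?█····
?█····
?█·★··
?█████
?█████

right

??????
█·····
█·····
█··★··
██████
██████

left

??????
?█····
?█····
?█·★··
?█████
?█████

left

??????
?██···
?██···
?██★··
?█████
?█████

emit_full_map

██······█
██······█
██★·····█
█████████
█████████

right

??????
██····
██····
██·★··
██████
██████

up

??????
?█····
██····
██·★··
██····
██████

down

?█····
██····
██····
██·★··
██████
██████

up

??????
?█····
██····
██·★··
██····
██████

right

??????
█·····
█·····
█··★··
█·····
██████

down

█·····
█·····
█·····
█··★··
██████
██████

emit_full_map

?█·····??
██······█
██······█
██··★···█
█████████
█████████


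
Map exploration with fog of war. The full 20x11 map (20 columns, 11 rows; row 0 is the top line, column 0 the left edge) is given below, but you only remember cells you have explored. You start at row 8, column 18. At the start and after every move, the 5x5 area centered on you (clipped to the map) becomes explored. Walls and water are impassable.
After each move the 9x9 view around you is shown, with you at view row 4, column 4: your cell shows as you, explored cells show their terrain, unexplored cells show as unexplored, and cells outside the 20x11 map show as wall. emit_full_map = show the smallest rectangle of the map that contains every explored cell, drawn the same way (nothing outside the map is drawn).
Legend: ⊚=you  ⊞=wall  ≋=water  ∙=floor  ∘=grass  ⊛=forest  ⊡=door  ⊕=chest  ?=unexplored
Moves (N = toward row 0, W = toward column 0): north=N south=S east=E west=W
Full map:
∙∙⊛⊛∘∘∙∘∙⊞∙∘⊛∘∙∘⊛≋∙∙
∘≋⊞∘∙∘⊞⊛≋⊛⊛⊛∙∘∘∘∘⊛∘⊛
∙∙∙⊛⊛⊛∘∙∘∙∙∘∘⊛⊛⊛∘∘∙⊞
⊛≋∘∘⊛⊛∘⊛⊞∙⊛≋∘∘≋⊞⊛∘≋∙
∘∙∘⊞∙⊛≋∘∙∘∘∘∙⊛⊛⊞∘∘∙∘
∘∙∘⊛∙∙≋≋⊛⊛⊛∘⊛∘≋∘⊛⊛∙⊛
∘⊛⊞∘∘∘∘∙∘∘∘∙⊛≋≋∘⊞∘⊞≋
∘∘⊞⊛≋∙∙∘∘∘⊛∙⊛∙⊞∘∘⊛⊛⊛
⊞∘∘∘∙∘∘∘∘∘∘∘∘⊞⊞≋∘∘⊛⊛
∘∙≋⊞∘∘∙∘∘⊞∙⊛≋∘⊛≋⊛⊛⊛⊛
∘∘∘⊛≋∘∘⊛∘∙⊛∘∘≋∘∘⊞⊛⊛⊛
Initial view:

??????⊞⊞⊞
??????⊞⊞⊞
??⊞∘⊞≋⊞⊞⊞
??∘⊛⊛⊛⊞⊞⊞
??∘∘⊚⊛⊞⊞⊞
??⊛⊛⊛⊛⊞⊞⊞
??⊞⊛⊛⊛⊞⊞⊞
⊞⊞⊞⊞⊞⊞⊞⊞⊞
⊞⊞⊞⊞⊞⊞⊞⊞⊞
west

???????⊞⊞
???????⊞⊞
??∘⊞∘⊞≋⊞⊞
??∘∘⊛⊛⊛⊞⊞
??≋∘⊚⊛⊛⊞⊞
??≋⊛⊛⊛⊛⊞⊞
??∘⊞⊛⊛⊛⊞⊞
⊞⊞⊞⊞⊞⊞⊞⊞⊞
⊞⊞⊞⊞⊞⊞⊞⊞⊞

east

??????⊞⊞⊞
??????⊞⊞⊞
?∘⊞∘⊞≋⊞⊞⊞
?∘∘⊛⊛⊛⊞⊞⊞
?≋∘∘⊚⊛⊞⊞⊞
?≋⊛⊛⊛⊛⊞⊞⊞
?∘⊞⊛⊛⊛⊞⊞⊞
⊞⊞⊞⊞⊞⊞⊞⊞⊞
⊞⊞⊞⊞⊞⊞⊞⊞⊞

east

?????⊞⊞⊞⊞
?????⊞⊞⊞⊞
∘⊞∘⊞≋⊞⊞⊞⊞
∘∘⊛⊛⊛⊞⊞⊞⊞
≋∘∘⊛⊚⊞⊞⊞⊞
≋⊛⊛⊛⊛⊞⊞⊞⊞
∘⊞⊛⊛⊛⊞⊞⊞⊞
⊞⊞⊞⊞⊞⊞⊞⊞⊞
⊞⊞⊞⊞⊞⊞⊞⊞⊞

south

?????⊞⊞⊞⊞
∘⊞∘⊞≋⊞⊞⊞⊞
∘∘⊛⊛⊛⊞⊞⊞⊞
≋∘∘⊛⊛⊞⊞⊞⊞
≋⊛⊛⊛⊚⊞⊞⊞⊞
∘⊞⊛⊛⊛⊞⊞⊞⊞
⊞⊞⊞⊞⊞⊞⊞⊞⊞
⊞⊞⊞⊞⊞⊞⊞⊞⊞
⊞⊞⊞⊞⊞⊞⊞⊞⊞

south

∘⊞∘⊞≋⊞⊞⊞⊞
∘∘⊛⊛⊛⊞⊞⊞⊞
≋∘∘⊛⊛⊞⊞⊞⊞
≋⊛⊛⊛⊛⊞⊞⊞⊞
∘⊞⊛⊛⊚⊞⊞⊞⊞
⊞⊞⊞⊞⊞⊞⊞⊞⊞
⊞⊞⊞⊞⊞⊞⊞⊞⊞
⊞⊞⊞⊞⊞⊞⊞⊞⊞
⊞⊞⊞⊞⊞⊞⊞⊞⊞

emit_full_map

∘⊞∘⊞≋
∘∘⊛⊛⊛
≋∘∘⊛⊛
≋⊛⊛⊛⊛
∘⊞⊛⊛⊚

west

?∘⊞∘⊞≋⊞⊞⊞
?∘∘⊛⊛⊛⊞⊞⊞
?≋∘∘⊛⊛⊞⊞⊞
?≋⊛⊛⊛⊛⊞⊞⊞
?∘⊞⊛⊚⊛⊞⊞⊞
⊞⊞⊞⊞⊞⊞⊞⊞⊞
⊞⊞⊞⊞⊞⊞⊞⊞⊞
⊞⊞⊞⊞⊞⊞⊞⊞⊞
⊞⊞⊞⊞⊞⊞⊞⊞⊞

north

??????⊞⊞⊞
?∘⊞∘⊞≋⊞⊞⊞
?∘∘⊛⊛⊛⊞⊞⊞
?≋∘∘⊛⊛⊞⊞⊞
?≋⊛⊛⊚⊛⊞⊞⊞
?∘⊞⊛⊛⊛⊞⊞⊞
⊞⊞⊞⊞⊞⊞⊞⊞⊞
⊞⊞⊞⊞⊞⊞⊞⊞⊞
⊞⊞⊞⊞⊞⊞⊞⊞⊞

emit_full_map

∘⊞∘⊞≋
∘∘⊛⊛⊛
≋∘∘⊛⊛
≋⊛⊛⊚⊛
∘⊞⊛⊛⊛
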